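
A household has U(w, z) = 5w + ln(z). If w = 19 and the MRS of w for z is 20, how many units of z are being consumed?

z = 4

MU_w = 5, MU_z = 1/z.
MRS = 5 ÷ (1/z).
MRS depends only on z: 5·z = 20 ⇒ z = 20/5 = 4.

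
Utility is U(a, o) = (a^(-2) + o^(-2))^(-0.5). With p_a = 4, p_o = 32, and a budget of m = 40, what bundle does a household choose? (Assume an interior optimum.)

a* = 2, o* = 1

For CES with ρ = -2, MRS = (o/a)^3.
Tangency: set MRS = p_a/p_o = 4/32 = 0.125.
So (o/a)^3 = 0.125; taking the cube root, o/a = 0.5, i.e. o = 0.5·a.
Substitute into the budget 4·a + 32·o = 40: 20·a = 40, so a* = 2 and o* = 0.5·2 = 1.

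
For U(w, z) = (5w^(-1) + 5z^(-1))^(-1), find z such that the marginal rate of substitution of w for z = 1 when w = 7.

z = 7

For CES with ρ = -1, MRS = (z/w)^2.
Setting (z/7)^2 = 1 gives z/7 = 1 and z = 7.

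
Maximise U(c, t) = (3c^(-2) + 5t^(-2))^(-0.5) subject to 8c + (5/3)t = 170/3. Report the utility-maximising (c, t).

For CES with ρ = -2, MRS = (3/5)·(t/c)^3.
Tangency: set MRS = p_c/p_t = 8/(5/3) = 4.8.
So (t/c)^3 = 8; taking the cube root, t/c = 2, i.e. t = 2·c.
Substitute into the budget 8·c + (5/3)·t = 170/3: (34/3)·c = 170/3, so c* = 5 and t* = 2·5 = 10.

c* = 5, t* = 10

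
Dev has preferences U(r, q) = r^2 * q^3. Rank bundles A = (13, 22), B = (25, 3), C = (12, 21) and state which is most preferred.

Evaluate utility at each bundle:
U(A) = 1799512.
U(B) = 16875.
U(C) = 1333584.
Highest utility is A, so A ≻ C ≻ B.

Bundle A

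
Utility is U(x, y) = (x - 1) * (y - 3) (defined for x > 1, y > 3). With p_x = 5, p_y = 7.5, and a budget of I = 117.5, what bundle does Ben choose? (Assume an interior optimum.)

MU_x = (y−3), MU_y = (x−1).
MRS = (y−3)/(x−1).
Tangency: set MRS = p_x/p_y = 5/7.5 = 2/3.
So (y − 3)/(x − 1) = 2/3, i.e. (y − 3) = (2/3)·(x − 1).
Rewrite the budget in excess-of-subsistence terms: 5·(x − 1) + 7.5·(y − 3) = 117.5 − 5·1 − 7.5·3 = 90.
Substituting, 10·(x − 1) = 90, so x − 1 = 9 and x* = 10.
Then y − 3 = (2/3)·9 = 6, so y* = 9.

x* = 10, y* = 9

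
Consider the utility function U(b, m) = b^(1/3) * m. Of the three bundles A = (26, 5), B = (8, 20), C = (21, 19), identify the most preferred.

Bundle C

Evaluate utility at each bundle:
U(A) = 14.812.
U(B) = 40.000.
U(C) = 52.420.
Highest utility is C, so C ≻ B ≻ A.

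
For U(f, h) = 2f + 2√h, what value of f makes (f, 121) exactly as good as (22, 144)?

U(22, 144) = 68.
Set U(f, 121) = 68 and solve.
With h = 121: √121 = 11, so 2f = 68 − 2·11 = 46 and f = 23.
Check: U(23, 121) = 68.

f = 23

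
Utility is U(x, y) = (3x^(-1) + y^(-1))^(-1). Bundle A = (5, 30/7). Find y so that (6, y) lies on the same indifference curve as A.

U depends on (x, y) only through S = 3x^(-1) + y^(-1), so equal utility means equal S. At (5, 30/7): S = 5/6.
With x = 6: 3·6^(-1) = 0.5, so y^(-1) = 5/6 − 0.5 = 1/3.
Hence y = 1/(1/3) = 3.
Check: U(6, 3) = 1.2.

y = 3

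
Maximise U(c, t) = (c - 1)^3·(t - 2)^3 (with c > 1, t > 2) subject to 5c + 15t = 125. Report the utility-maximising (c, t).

c* = 10, t* = 5

MU_c = 3·(c−1)^2·(t−2)^3, MU_t = 3·(c−1)^3·(t−2)^2.
MRS = (t−2)/(c−1).
Tangency: set MRS = p_c/p_t = 5/15 = 1/3.
So (t − 2)/(c − 1) = 1/3, i.e. (t − 2) = (1/3)·(c − 1).
Rewrite the budget in excess-of-subsistence terms: 5·(c − 1) + 15·(t − 2) = 125 − 5·1 − 15·2 = 90.
Substituting, 10·(c − 1) = 90, so c − 1 = 9 and c* = 10.
Then t − 2 = (1/3)·9 = 3, so t* = 5.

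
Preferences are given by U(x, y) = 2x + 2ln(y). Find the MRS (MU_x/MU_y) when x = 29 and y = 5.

MU_x = 2, MU_y = 2/y.
MRS = 2 ÷ (2/y).
At (29, 5): MRS = 5.
So at (29, 5) the consumer would give up 5 units of y for one more unit of x.

MRS = 5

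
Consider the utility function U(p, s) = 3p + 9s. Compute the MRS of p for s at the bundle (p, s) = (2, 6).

MU_p = 3, MU_s = 9, so MRS = 3/9 = 1/3 at every bundle.
At (2, 6): MRS = 1/3.
So at (2, 6) the consumer would give up 1/3 units of s for one more unit of p.

MRS = 1/3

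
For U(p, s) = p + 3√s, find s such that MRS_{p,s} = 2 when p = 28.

MU_p = 1, MU_s = 3/(2√s).
MRS = 1 ÷ (3/(2√s)).
MRS depends only on s: (2/3)·√s = 2 ⇒ √s = 2/(2/3) = 3 ⇒ s = 9.

s = 9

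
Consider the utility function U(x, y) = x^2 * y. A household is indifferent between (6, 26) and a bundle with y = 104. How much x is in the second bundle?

x = 3

U(6, 26) = 936.
Set U(x, 104) = 936 and solve.
With y = 104: x^2 = 936/104 = 9; taking the square root, x = 3.
Check: U(3, 104) = 936.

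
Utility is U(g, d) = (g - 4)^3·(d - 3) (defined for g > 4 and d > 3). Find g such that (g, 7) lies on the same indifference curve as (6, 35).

g = 8

U(6, 35) = 256.
Set U(g, 7) = 256 and solve.
With d = 7: (7 − 3) = 4, so (g − 4)^3 = 256/4 = 64.
Taking the cube root (with g > 4): g − 4 = 4, so g = 8.
Check: U(8, 7) = 256.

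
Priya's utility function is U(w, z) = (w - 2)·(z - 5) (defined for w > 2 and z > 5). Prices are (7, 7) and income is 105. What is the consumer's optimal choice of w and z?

w* = 6, z* = 9

MU_w = (z−5), MU_z = (w−2).
MRS = (z−5)/(w−2).
Tangency: set MRS = p_w/p_z = 7/7 = 1.
So (z − 5)/(w − 2) = 1, i.e. (z − 5) = (w − 2).
Rewrite the budget in excess-of-subsistence terms: 7·(w − 2) + 7·(z − 5) = 105 − 7·2 − 7·5 = 56.
Substituting, 14·(w − 2) = 56, so w − 2 = 4 and w* = 6.
Then z − 5 = 4, so z* = 9.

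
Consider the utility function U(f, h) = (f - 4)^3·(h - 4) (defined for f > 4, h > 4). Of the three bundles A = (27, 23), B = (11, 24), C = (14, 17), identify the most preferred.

Evaluate utility at each bundle:
U(A) = 231173.
U(B) = 6860.
U(C) = 13000.
Highest utility is A, so A ≻ C ≻ B.

Bundle A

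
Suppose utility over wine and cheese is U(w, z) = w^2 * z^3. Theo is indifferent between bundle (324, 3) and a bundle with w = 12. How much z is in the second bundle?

U(324, 3) = 2834352.
Set U(12, z) = 2834352 and solve.
With w = 12: 12^2 = 144, so z^3 = 2834352/144 = 19683; taking the cube root, z = 27.
Check: U(12, 27) = 2834352.

z = 27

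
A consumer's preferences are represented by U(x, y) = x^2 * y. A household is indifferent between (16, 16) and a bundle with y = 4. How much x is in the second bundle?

x = 32

U(16, 16) = 4096.
Set U(x, 4) = 4096 and solve.
With y = 4: x^2 = 4096/4 = 1024; taking the square root, x = 32.
Check: U(32, 4) = 4096.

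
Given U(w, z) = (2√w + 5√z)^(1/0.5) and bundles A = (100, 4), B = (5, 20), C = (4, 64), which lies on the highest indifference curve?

Evaluate utility at each bundle:
U(A) = 900.000.
U(B) = 720.000.
U(C) = 1936.000.
Highest utility is C, so C ≻ A ≻ B.

Bundle C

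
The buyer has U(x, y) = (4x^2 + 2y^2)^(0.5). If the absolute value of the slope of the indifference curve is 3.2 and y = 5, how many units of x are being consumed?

x = 8

For CES with ρ = 2, MRS = (4/2)·(y/x)^(-1).
Setting (4/2)·(5/x)^(-1) = 3.2 gives (5/x)^(-1) = 1.6, so 5/x = 0.625 and x = 8.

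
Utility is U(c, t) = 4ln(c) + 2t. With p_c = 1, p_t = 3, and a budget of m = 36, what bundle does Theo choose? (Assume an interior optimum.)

c* = 6, t* = 10

MU_c = 4/c, MU_t = 2.
MRS = 4/c ÷ 2.
Tangency: set MRS = p_c/p_t = 1/3.
MRS depends only on c: 2/c = 1/3 ⇒ c* = 2/(1/3) = 6.
From the budget, 3·t = 36 − 1·6 = 30, so t* = 10.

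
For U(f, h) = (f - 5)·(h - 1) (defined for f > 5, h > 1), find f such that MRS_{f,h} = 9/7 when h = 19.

MU_f = (h−1), MU_h = (f−5).
MRS = (h−1)/(f−5).
Substitute h = 19: MRS = 18/(f − 5). Setting this equal to 9/7 gives f − 5 = 18/(9/7) = 14, so f = 19.

f = 19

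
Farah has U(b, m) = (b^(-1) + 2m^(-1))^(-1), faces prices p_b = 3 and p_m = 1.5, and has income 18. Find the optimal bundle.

For CES with ρ = -1, MRS = (1/2)·(m/b)^2.
Tangency: set MRS = p_b/p_m = 3/1.5 = 2.
So (m/b)^2 = 4; taking the square root, m/b = 2, i.e. m = 2·b.
Substitute into the budget 3·b + 1.5·m = 18: 6·b = 18, so b* = 3 and m* = 2·3 = 6.

b* = 3, m* = 6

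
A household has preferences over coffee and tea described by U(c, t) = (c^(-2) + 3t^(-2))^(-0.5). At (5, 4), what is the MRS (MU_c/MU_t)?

MRS = 64/375

For CES with ρ = -2, MRS = (1/3)·(t/c)^3.
At (5, 4): MRS = 64/375.
That is, one extra unit of c is worth 64/375 units of t at the margin.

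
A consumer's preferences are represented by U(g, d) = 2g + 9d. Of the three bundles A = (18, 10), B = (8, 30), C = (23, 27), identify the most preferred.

Bundle C

Evaluate utility at each bundle:
U(A) = 126.
U(B) = 286.
U(C) = 289.
Highest utility is C, so C ≻ B ≻ A.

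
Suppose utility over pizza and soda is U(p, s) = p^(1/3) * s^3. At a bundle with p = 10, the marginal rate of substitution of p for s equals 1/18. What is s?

s = 5

MU_p = 1/3·p^(-2/3)·s^3 and MU_s = 3·p^(1/3)·s^2.
MRS = MU_p/MU_s = (1/9)·s/p.
Substitute p = 10: MRS = s/90. Setting s/90 = 1/18 gives s = (1/18)·90 = 5.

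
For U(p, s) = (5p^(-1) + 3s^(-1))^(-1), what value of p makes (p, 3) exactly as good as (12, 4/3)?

U depends on (p, s) only through S = 5p^(-1) + 3s^(-1), so equal utility means equal S. At (12, 4/3): S = 8/3.
With s = 3: 3·3^(-1) = 1, so 5p^(-1) = 8/3 − 1 = 5/3, i.e. p^(-1) = 1/3.
Hence p = 1/(1/3) = 3.
Check: U(3, 3) = 0.375.

p = 3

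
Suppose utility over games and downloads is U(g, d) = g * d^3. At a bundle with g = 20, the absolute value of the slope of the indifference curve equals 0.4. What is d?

MU_g = d^3 and MU_d = 3·g·d^2.
MRS = MU_g/MU_d = (1/3)·d/g.
Substitute g = 20: MRS = d/60. Setting d/60 = 0.4 gives d = 0.4·60 = 24.

d = 24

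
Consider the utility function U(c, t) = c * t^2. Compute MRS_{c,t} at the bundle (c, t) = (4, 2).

MRS = 0.25

MU_c = t^2 and MU_t = 2·c·t.
MRS = MU_c/MU_t = (1/2)·t/c.
At (4, 2): MRS = 0.25.
The indifference curve has slope −0.25 at this bundle.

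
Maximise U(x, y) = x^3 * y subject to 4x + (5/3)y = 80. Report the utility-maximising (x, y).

MU_x = 3·x^2·y and MU_y = x^3.
MRS = MU_x/MU_y = (3/1)·y/x.
Tangency: set MRS = p_x/p_y = 4/(5/3) = 2.4.
So (3/1)·y/x = 2.4, i.e. y = 0.8·x.
Substitute into the budget 4·x + (5/3)·y = 80: (16/3)·x = 80, so x* = 15.
Then y* = 0.8·15 = 12.

x* = 15, y* = 12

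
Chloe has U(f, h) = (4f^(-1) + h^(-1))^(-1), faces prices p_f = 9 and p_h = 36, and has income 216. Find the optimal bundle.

For CES with ρ = -1, MRS = (4/1)·(h/f)^2.
Tangency: set MRS = p_f/p_h = 9/36 = 0.25.
So (h/f)^2 = 1/16; taking the square root, h/f = 0.25, i.e. h = 0.25·f.
Substitute into the budget 9·f + 36·h = 216: 18·f = 216, so f* = 12 and h* = 0.25·12 = 3.

f* = 12, h* = 3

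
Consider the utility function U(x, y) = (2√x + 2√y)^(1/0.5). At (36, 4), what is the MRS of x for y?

MRS = 1/3

For CES with ρ = 0.5, MRS = √(y/x).
At (36, 4): MRS = 1/3.
So at (36, 4) the consumer would give up 1/3 units of y for one more unit of x.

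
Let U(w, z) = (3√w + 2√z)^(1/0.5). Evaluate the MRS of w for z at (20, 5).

MRS = 0.75

For CES with ρ = 0.5, MRS = (3/2)·√(z/w).
At (20, 5): MRS = 0.75.
That is, one extra unit of w is worth 0.75 units of z at the margin.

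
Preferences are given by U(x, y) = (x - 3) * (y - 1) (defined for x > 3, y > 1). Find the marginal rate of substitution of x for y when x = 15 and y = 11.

MRS = 5/6

MU_x = (y−1), MU_y = (x−3).
MRS = (y−1)/(x−3).
At (15, 11): MRS = 5/6.
That is, one extra unit of x is worth 5/6 units of y at the margin.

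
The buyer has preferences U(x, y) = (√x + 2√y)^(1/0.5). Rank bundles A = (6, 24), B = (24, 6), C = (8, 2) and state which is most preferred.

Evaluate utility at each bundle:
U(A) = 150.000.
U(B) = 96.000.
U(C) = 32.000.
Highest utility is A, so A ≻ B ≻ C.

Bundle A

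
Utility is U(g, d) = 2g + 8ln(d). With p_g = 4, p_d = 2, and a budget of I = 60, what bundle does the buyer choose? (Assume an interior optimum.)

MU_g = 2, MU_d = 8/d.
MRS = 2 ÷ (8/d).
Tangency: set MRS = p_g/p_d = 4/2 = 2.
MRS depends only on d: 0.25·d = 2 ⇒ d* = 2/0.25 = 8.
From the budget, 4·g = 60 − 2·8 = 44, so g* = 11.

g* = 11, d* = 8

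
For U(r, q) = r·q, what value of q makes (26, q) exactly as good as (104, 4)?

q = 16

U(104, 4) = 416.
Set U(26, q) = 416 and solve.
With r = 26: q = 416/26 = 16.
Check: U(26, 16) = 416.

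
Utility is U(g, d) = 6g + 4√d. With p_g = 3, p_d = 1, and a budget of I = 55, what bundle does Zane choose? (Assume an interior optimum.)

MU_g = 6, MU_d = 4/(2√d).
MRS = 6 ÷ (4/(2√d)).
Tangency: set MRS = p_g/p_d = 3/1 = 3.
MRS depends only on d: 3·√d = 3 ⇒ √d = 3/3 = 1 ⇒ d* = 1.
From the budget, 3·g = 55 − 1·1 = 54, so g* = 18.

g* = 18, d* = 1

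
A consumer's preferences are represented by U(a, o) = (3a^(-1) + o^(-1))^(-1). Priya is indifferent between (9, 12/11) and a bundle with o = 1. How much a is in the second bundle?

U depends on (a, o) only through S = 3a^(-1) + o^(-1), so equal utility means equal S. At (9, 12/11): S = 1.25.
With o = 1: 1^(-1) = 1, so 3a^(-1) = 1.25 − 1 = 0.25, i.e. a^(-1) = 1/12.
Hence a = 1/(1/12) = 12.
Check: U(12, 1) = 0.8.

a = 12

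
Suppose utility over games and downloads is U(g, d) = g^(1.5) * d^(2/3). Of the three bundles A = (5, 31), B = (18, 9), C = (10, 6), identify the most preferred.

Evaluate utility at each bundle:
U(A) = 110.331.
U(B) = 330.423.
U(C) = 104.416.
Highest utility is B, so B ≻ A ≻ C.

Bundle B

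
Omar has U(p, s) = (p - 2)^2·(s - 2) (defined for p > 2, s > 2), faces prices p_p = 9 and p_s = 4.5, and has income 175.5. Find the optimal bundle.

p* = 13, s* = 13

MU_p = 2·(p−2)·(s−2), MU_s = (p−2)^2.
MRS = (2/1)·(s−2)/(p−2).
Tangency: set MRS = p_p/p_s = 9/4.5 = 2.
So (2/1)·(s − 2)/(p − 2) = 2, i.e. (s − 2) = (p − 2).
Rewrite the budget in excess-of-subsistence terms: 9·(p − 2) + 4.5·(s − 2) = 175.5 − 9·2 − 4.5·2 = 148.5.
Substituting, 13.5·(p − 2) = 148.5, so p − 2 = 11 and p* = 13.
Then s − 2 = 11, so s* = 13.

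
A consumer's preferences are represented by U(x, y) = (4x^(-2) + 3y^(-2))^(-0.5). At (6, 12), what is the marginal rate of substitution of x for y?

MRS = 32/3

For CES with ρ = -2, MRS = (4/3)·(y/x)^3.
At (6, 12): MRS = 32/3.
So at (6, 12) the consumer would give up 32/3 units of y for one more unit of x.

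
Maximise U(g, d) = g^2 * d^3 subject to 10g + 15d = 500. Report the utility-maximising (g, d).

g* = 20, d* = 20

MU_g = 2·g·d^3 and MU_d = 3·g^2·d^2.
MRS = MU_g/MU_d = (2/3)·d/g.
Tangency: set MRS = p_g/p_d = 10/15 = 2/3.
So (2/3)·d/g = 2/3, i.e. d = g.
Substitute into the budget 10·g + 15·d = 500: 25·g = 500, so g* = 20.
Then d* = 20.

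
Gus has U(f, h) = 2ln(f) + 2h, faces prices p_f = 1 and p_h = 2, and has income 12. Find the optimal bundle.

f* = 2, h* = 5

MU_f = 2/f, MU_h = 2.
MRS = 2/f ÷ 2.
Tangency: set MRS = p_f/p_h = 1/2 = 0.5.
MRS depends only on f: 1/f = 0.5 ⇒ f* = 1/0.5 = 2.
From the budget, 2·h = 12 − 1·2 = 10, so h* = 5.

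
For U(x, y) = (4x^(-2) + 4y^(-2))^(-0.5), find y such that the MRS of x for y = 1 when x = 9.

y = 9

For CES with ρ = -2, MRS = (y/x)^3.
Setting (y/9)^3 = 1 gives y/9 = 1 and y = 9.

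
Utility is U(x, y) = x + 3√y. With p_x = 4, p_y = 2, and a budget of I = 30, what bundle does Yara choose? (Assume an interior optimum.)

x* = 3, y* = 9

MU_x = 1, MU_y = 3/(2√y).
MRS = 1 ÷ (3/(2√y)).
Tangency: set MRS = p_x/p_y = 4/2 = 2.
MRS depends only on y: (2/3)·√y = 2 ⇒ √y = 2/(2/3) = 3 ⇒ y* = 9.
From the budget, 4·x = 30 − 2·9 = 12, so x* = 3.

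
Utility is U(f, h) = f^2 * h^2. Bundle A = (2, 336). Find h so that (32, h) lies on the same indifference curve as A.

h = 21

U(2, 336) = 451584.
Set U(32, h) = 451584 and solve.
With f = 32: 32^2 = 1024, so h^2 = 451584/1024 = 441; taking the square root, h = 21.
Check: U(32, 21) = 451584.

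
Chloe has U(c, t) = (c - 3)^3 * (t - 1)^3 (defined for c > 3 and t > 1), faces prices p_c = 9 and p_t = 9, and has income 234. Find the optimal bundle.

MU_c = 3·(c−3)^2·(t−1)^3, MU_t = 3·(c−3)^3·(t−1)^2.
MRS = (t−1)/(c−3).
Tangency: set MRS = p_c/p_t = 9/9 = 1.
So (t − 1)/(c − 3) = 1, i.e. (t − 1) = (c − 3).
Rewrite the budget in excess-of-subsistence terms: 9·(c − 3) + 9·(t − 1) = 234 − 9·3 − 9·1 = 198.
Substituting, 18·(c − 3) = 198, so c − 3 = 11 and c* = 14.
Then t − 1 = 11, so t* = 12.

c* = 14, t* = 12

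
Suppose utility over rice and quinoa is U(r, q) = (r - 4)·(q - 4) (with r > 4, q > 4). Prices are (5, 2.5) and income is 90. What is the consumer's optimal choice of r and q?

r* = 10, q* = 16

MU_r = (q−4), MU_q = (r−4).
MRS = (q−4)/(r−4).
Tangency: set MRS = p_r/p_q = 5/2.5 = 2.
So (q − 4)/(r − 4) = 2, i.e. (q − 4) = 2·(r − 4).
Rewrite the budget in excess-of-subsistence terms: 5·(r − 4) + 2.5·(q − 4) = 90 − 5·4 − 2.5·4 = 60.
Substituting, 10·(r − 4) = 60, so r − 4 = 6 and r* = 10.
Then q − 4 = 2·6 = 12, so q* = 16.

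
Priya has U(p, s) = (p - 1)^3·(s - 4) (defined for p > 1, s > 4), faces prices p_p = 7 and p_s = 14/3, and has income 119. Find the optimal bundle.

p* = 11, s* = 9

MU_p = 3·(p−1)^2·(s−4), MU_s = (p−1)^3.
MRS = (3/1)·(s−4)/(p−1).
Tangency: set MRS = p_p/p_s = 7/(14/3) = 1.5.
So (3/1)·(s − 4)/(p − 1) = 1.5, i.e. (s − 4) = 0.5·(p − 1).
Rewrite the budget in excess-of-subsistence terms: 7·(p − 1) + (14/3)·(s − 4) = 119 − 7·1 − (14/3)·4 = 280/3.
Substituting, (28/3)·(p − 1) = 280/3, so p − 1 = 10 and p* = 11.
Then s − 4 = 0.5·10 = 5, so s* = 9.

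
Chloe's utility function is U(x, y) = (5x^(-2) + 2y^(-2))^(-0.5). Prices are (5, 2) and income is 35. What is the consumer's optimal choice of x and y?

For CES with ρ = -2, MRS = (5/2)·(y/x)^3.
Tangency: set MRS = p_x/p_y = 5/2 = 2.5.
So (y/x)^3 = 1; taking the cube root, y/x = 1, i.e. y = x.
Substitute into the budget 5·x + 2·y = 35: 7·x = 35, so x* = 5 and y* = 5.

x* = 5, y* = 5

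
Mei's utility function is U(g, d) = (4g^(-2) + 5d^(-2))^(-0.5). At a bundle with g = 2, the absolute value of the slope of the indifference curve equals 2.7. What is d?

For CES with ρ = -2, MRS = (4/5)·(d/g)^3.
Setting (4/5)·(d/2)^3 = 2.7 gives (d/2)^3 = 3.375, so d/2 = 1.5 and d = 3.

d = 3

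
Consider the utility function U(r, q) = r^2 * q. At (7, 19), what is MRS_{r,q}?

MRS = 38/7

MU_r = 2·r·q and MU_q = r^2.
MRS = MU_r/MU_q = (2/1)·q/r.
At (7, 19): MRS = 38/7.
The indifference curve has slope −38/7 at this bundle.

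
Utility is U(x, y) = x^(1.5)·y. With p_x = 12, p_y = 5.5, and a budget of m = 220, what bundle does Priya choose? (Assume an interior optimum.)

x* = 11, y* = 16

MU_x = 1.5·√x·y and MU_y = x^(1.5).
MRS = MU_x/MU_y = (1.5)·y/x.
Tangency: set MRS = p_x/p_y = 12/5.5 = 24/11.
So (1.5)·y/x = 24/11, i.e. y = (16/11)·x.
Substitute into the budget 12·x + 5.5·y = 220: 20·x = 220, so x* = 11.
Then y* = (16/11)·11 = 16.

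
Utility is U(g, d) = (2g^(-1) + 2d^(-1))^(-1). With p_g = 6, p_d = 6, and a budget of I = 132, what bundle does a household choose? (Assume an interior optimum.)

g* = 11, d* = 11

For CES with ρ = -1, MRS = (d/g)^2.
Tangency: set MRS = p_g/p_d = 6/6 = 1.
So (d/g)^2 = 1; taking the square root, d/g = 1, i.e. d = g.
Substitute into the budget 6·g + 6·d = 132: 12·g = 132, so g* = 11 and d* = 11.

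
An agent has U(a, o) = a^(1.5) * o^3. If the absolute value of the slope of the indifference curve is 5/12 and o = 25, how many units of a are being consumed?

MU_a = 1.5·√a·o^3 and MU_o = 3·a^(1.5)·o^2.
MRS = MU_a/MU_o = (0.5)·o/a.
Substitute o = 25: MRS = 12.5/a. Setting 12.5/a = 5/12 gives a = 12.5/(5/12) = 30.

a = 30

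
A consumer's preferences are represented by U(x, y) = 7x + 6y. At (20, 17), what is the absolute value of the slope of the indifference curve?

MRS = 7/6

MU_x = 7, MU_y = 6, so MRS = 7/6 at every bundle.
At (20, 17): MRS = 7/6.
So at (20, 17) the consumer would give up 7/6 units of y for one more unit of x.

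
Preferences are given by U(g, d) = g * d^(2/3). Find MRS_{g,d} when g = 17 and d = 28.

MRS = 42/17

MU_g = d^(2/3) and MU_d = 2/3·g·d^(-1/3).
MRS = MU_g/MU_d = (1.5)·d/g.
At (17, 28): MRS = 42/17.
That is, one extra unit of g is worth 42/17 units of d at the margin.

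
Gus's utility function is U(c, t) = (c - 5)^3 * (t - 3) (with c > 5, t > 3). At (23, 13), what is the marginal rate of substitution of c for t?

MU_c = 3·(c−5)^2·(t−3), MU_t = (c−5)^3.
MRS = (3/1)·(t−3)/(c−5).
At (23, 13): MRS = 5/3.
That is, one extra unit of c is worth 5/3 units of t at the margin.

MRS = 5/3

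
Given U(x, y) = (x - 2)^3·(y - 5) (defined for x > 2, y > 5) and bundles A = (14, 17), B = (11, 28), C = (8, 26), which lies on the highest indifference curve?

Evaluate utility at each bundle:
U(A) = 20736.
U(B) = 16767.
U(C) = 4536.
Highest utility is A, so A ≻ B ≻ C.

Bundle A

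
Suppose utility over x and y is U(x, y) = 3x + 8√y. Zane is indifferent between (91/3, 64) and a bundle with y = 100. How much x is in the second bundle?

U(91/3, 64) = 155.
Set U(x, 100) = 155 and solve.
With y = 100: √100 = 10, so 3x = 155 − 8·10 = 75 and x = 25.
Check: U(25, 100) = 155.

x = 25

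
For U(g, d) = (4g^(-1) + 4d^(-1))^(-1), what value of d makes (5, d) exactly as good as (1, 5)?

U depends on (g, d) only through S = 4g^(-1) + 4d^(-1), so equal utility means equal S. At (1, 5): S = 4.8.
With g = 5: 4·5^(-1) = 0.8, so 4d^(-1) = 4.8 − 0.8 = 4, i.e. d^(-1) = 1.
Hence d = 1/1 = 1.
Check: U(5, 1) = 0.2083.

d = 1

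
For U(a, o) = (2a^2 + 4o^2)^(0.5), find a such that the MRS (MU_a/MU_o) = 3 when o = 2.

a = 12

For CES with ρ = 2, MRS = (2/4)·(o/a)^(-1).
Setting (2/4)·(2/a)^(-1) = 3 gives (2/a)^(-1) = 6, so 2/a = 1/6 and a = 12.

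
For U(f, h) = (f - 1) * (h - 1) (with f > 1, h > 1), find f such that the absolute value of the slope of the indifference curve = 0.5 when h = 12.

MU_f = (h−1), MU_h = (f−1).
MRS = (h−1)/(f−1).
Substitute h = 12: MRS = 11/(f − 1). Setting this equal to 0.5 gives f − 1 = 11/0.5 = 22, so f = 23.

f = 23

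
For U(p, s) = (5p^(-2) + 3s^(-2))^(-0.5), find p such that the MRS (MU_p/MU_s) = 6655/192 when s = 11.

For CES with ρ = -2, MRS = (5/3)·(s/p)^3.
Setting (5/3)·(11/p)^3 = 6655/192 gives (11/p)^3 = 1331/64, so 11/p = 2.75 and p = 4.

p = 4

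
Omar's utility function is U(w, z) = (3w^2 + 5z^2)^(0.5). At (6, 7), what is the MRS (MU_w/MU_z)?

For CES with ρ = 2, MRS = (3/5)·(z/w)^(-1).
At (6, 7): MRS = 18/35.
So at (6, 7) the consumer would give up 18/35 units of z for one more unit of w.

MRS = 18/35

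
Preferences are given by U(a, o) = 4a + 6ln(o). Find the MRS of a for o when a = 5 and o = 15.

MRS = 10

MU_a = 4, MU_o = 6/o.
MRS = 4 ÷ (6/o).
At (5, 15): MRS = 10.
So at (5, 15) the consumer would give up 10 units of o for one more unit of a.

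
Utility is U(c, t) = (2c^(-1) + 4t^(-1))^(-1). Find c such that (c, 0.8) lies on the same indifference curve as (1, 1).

c = 2

U depends on (c, t) only through S = 2c^(-1) + 4t^(-1), so equal utility means equal S. At (1, 1): S = 6.
With t = 0.8: 4·0.8^(-1) = 5, so 2c^(-1) = 6 − 5 = 1, i.e. c^(-1) = 0.5.
Hence c = 1/0.5 = 2.
Check: U(2, 0.8) = 0.1667.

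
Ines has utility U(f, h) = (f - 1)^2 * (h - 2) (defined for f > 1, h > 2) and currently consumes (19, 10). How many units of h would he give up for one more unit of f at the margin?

MRS = 8/9

MU_f = 2·(f−1)·(h−2), MU_h = (f−1)^2.
MRS = (2/1)·(h−2)/(f−1).
At (19, 10): MRS = 8/9.
So at (19, 10) the consumer would give up 8/9 units of h for one more unit of f.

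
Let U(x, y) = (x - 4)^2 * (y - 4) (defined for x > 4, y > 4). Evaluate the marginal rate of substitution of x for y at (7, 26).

MRS = 44/3

MU_x = 2·(x−4)·(y−4), MU_y = (x−4)^2.
MRS = (2/1)·(y−4)/(x−4).
At (7, 26): MRS = 44/3.
The indifference curve has slope −44/3 at this bundle.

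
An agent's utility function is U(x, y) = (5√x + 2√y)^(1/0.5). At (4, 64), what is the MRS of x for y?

For CES with ρ = 0.5, MRS = (5/2)·√(y/x).
At (4, 64): MRS = 10.
The indifference curve has slope −10 at this bundle.

MRS = 10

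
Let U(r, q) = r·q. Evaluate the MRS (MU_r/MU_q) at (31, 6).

MRS = 6/31

MU_r = q and MU_q = r.
MRS = MU_r/MU_q = q/r.
At (31, 6): MRS = 6/31.
That is, one extra unit of r is worth 6/31 units of q at the margin.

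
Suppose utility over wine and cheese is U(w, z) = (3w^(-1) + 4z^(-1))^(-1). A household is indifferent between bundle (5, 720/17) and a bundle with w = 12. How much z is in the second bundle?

U depends on (w, z) only through S = 3w^(-1) + 4z^(-1), so equal utility means equal S. At (5, 720/17): S = 25/36.
With w = 12: 3·12^(-1) = 0.25, so 4z^(-1) = 25/36 − 0.25 = 4/9, i.e. z^(-1) = 1/9.
Hence z = 1/(1/9) = 9.
Check: U(12, 9) = 1.44.

z = 9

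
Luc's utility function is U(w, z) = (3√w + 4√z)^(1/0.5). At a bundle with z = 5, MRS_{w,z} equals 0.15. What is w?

w = 125

For CES with ρ = 0.5, MRS = (3/4)·√(z/w).
Setting (3/4)·√(5/w) = 0.15 gives √(5/w) = 0.2, so 5/w = 1/25 and w = 125.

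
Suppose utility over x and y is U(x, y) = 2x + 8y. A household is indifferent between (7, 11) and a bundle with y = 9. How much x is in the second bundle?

x = 15

U(7, 11) = 102.
Set U(x, 9) = 102 and solve.
2x + 8·9 = 102 ⇒ 2x = 30 ⇒ x = 15.
Check: U(15, 9) = 102.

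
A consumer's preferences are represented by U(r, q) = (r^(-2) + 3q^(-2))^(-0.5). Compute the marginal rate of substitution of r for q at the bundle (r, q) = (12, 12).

For CES with ρ = -2, MRS = (1/3)·(q/r)^3.
At (12, 12): MRS = 1/3.
The indifference curve has slope −1/3 at this bundle.

MRS = 1/3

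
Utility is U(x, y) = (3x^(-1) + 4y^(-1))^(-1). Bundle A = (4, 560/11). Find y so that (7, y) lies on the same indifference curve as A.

U depends on (x, y) only through S = 3x^(-1) + 4y^(-1), so equal utility means equal S. At (4, 560/11): S = 29/35.
With x = 7: 3·7^(-1) = 3/7, so 4y^(-1) = 29/35 − 3/7 = 0.4, i.e. y^(-1) = 0.1.
Hence y = 1/0.1 = 10.
Check: U(7, 10) = 1.2069.

y = 10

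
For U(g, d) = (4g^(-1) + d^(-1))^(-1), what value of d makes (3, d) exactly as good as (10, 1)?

U depends on (g, d) only through S = 4g^(-1) + d^(-1), so equal utility means equal S. At (10, 1): S = 1.4.
With g = 3: 4·3^(-1) = 4/3, so d^(-1) = 1.4 − 4/3 = 1/15.
Hence d = 1/(1/15) = 15.
Check: U(3, 15) = 0.7143.

d = 15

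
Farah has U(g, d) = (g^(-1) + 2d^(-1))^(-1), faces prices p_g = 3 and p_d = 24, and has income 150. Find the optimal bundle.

g* = 10, d* = 5

For CES with ρ = -1, MRS = (1/2)·(d/g)^2.
Tangency: set MRS = p_g/p_d = 3/24 = 0.125.
So (d/g)^2 = 0.25; taking the square root, d/g = 0.5, i.e. d = 0.5·g.
Substitute into the budget 3·g + 24·d = 150: 15·g = 150, so g* = 10 and d* = 0.5·10 = 5.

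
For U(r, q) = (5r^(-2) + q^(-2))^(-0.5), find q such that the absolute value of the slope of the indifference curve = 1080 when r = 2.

For CES with ρ = -2, MRS = (5/1)·(q/r)^3.
Setting (5/1)·(q/2)^3 = 1080 gives (q/2)^3 = 216, so q/2 = 6 and q = 12.

q = 12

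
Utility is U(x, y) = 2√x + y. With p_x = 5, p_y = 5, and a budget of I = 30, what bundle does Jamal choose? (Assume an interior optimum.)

x* = 1, y* = 5

MU_x = 2/(2√x), MU_y = 1.
MRS = 2/(2√x) ÷ 1.
Tangency: set MRS = p_x/p_y = 5/5 = 1.
MRS depends only on x: 1/√x = 1 ⇒ √x = 1/1 = 1 ⇒ x* = 1.
From the budget, 5·y = 30 − 5·1 = 25, so y* = 5.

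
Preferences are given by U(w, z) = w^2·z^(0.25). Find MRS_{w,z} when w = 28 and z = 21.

MRS = 6

MU_w = 2·w·z^(0.25) and MU_z = 0.25·w^2·z^(-0.75).
MRS = MU_w/MU_z = (8)·z/w.
At (28, 21): MRS = 6.
So at (28, 21) the consumer would give up 6 units of z for one more unit of w.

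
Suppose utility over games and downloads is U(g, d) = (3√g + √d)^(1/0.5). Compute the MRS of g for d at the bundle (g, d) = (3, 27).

MRS = 9

For CES with ρ = 0.5, MRS = (3/1)·√(d/g).
At (3, 27): MRS = 9.
That is, one extra unit of g is worth 9 units of d at the margin.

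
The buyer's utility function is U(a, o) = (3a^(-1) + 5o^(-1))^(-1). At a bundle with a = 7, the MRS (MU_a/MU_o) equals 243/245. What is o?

For CES with ρ = -1, MRS = (3/5)·(o/a)^2.
Setting (3/5)·(o/7)^2 = 243/245 gives (o/7)^2 = 81/49, so o/7 = 9/7 and o = 9.

o = 9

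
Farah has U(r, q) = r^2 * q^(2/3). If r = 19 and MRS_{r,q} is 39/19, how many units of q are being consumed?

q = 13

MU_r = 2·r·q^(2/3) and MU_q = 2/3·r^2·q^(-1/3).
MRS = MU_r/MU_q = (3)·q/r.
Substitute r = 19: MRS = q/(19/3). Setting q/(19/3) = 39/19 gives q = (39/19)·(19/3) = 13.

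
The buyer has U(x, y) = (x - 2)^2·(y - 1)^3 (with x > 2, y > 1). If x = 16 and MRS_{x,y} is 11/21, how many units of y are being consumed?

MU_x = 2·(x−2)·(y−1)^3, MU_y = 3·(x−2)^2·(y−1)^2.
MRS = (2/3)·(y−1)/(x−2).
Substitute x = 16: MRS = (y − 1)/21. Setting this equal to 11/21 gives y − 1 = (11/21)·21 = 11, so y = 12.

y = 12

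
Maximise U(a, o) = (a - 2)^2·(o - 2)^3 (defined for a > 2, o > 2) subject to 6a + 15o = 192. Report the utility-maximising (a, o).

MU_a = 2·(a−2)·(o−2)^3, MU_o = 3·(a−2)^2·(o−2)^2.
MRS = (2/3)·(o−2)/(a−2).
Tangency: set MRS = p_a/p_o = 6/15 = 0.4.
So (2/3)·(o − 2)/(a − 2) = 0.4, i.e. (o − 2) = 0.6·(a − 2).
Rewrite the budget in excess-of-subsistence terms: 6·(a − 2) + 15·(o − 2) = 192 − 6·2 − 15·2 = 150.
Substituting, 15·(a − 2) = 150, so a − 2 = 10 and a* = 12.
Then o − 2 = 0.6·10 = 6, so o* = 8.

a* = 12, o* = 8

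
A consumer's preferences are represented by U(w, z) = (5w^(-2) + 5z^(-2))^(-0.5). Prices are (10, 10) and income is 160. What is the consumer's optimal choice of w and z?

w* = 8, z* = 8

For CES with ρ = -2, MRS = (z/w)^3.
Tangency: set MRS = p_w/p_z = 10/10 = 1.
So (z/w)^3 = 1; taking the cube root, z/w = 1, i.e. z = w.
Substitute into the budget 10·w + 10·z = 160: 20·w = 160, so w* = 8 and z* = 8.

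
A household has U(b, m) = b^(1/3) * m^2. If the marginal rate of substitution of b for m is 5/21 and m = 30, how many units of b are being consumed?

MU_b = 1/3·b^(-2/3)·m^2 and MU_m = 2·b^(1/3)·m.
MRS = MU_b/MU_m = (1/6)·m/b.
Substitute m = 30: MRS = 5/b. Setting 5/b = 5/21 gives b = 5/(5/21) = 21.

b = 21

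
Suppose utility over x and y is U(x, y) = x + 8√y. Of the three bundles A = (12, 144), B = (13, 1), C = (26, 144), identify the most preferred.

Bundle C

Evaluate utility at each bundle:
U(A) = 108.000.
U(B) = 21.000.
U(C) = 122.000.
Highest utility is C, so C ≻ A ≻ B.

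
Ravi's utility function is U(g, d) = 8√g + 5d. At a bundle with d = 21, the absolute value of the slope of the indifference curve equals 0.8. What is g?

MU_g = 8/(2√g), MU_d = 5.
MRS = 8/(2√g) ÷ 5.
MRS depends only on g: 0.8/√g = 0.8 ⇒ √g = 0.8/0.8 = 1 ⇒ g = 1.

g = 1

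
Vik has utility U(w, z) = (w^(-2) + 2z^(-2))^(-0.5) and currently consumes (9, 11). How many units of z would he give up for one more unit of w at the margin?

MRS = 1331/1458

For CES with ρ = -2, MRS = (1/2)·(z/w)^3.
At (9, 11): MRS = 1331/1458.
So at (9, 11) the consumer would give up 1331/1458 units of z for one more unit of w.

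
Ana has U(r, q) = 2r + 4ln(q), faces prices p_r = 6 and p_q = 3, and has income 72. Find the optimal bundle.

r* = 10, q* = 4

MU_r = 2, MU_q = 4/q.
MRS = 2 ÷ (4/q).
Tangency: set MRS = p_r/p_q = 6/3 = 2.
MRS depends only on q: 0.5·q = 2 ⇒ q* = 2/0.5 = 4.
From the budget, 6·r = 72 − 3·4 = 60, so r* = 10.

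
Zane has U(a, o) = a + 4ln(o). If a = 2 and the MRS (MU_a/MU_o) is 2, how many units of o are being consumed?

o = 8

MU_a = 1, MU_o = 4/o.
MRS = 1 ÷ (4/o).
MRS depends only on o: 0.25·o = 2 ⇒ o = 2/0.25 = 8.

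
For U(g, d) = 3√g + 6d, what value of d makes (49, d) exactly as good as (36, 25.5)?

d = 25

U(36, 25.5) = 171.
Set U(49, d) = 171 and solve.
With g = 49: √49 = 7, so 6d = 171 − 3·7 = 150 and d = 25.
Check: U(49, 25) = 171.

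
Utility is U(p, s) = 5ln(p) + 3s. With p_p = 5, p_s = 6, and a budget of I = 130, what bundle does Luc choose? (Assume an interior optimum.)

p* = 2, s* = 20

MU_p = 5/p, MU_s = 3.
MRS = 5/p ÷ 3.
Tangency: set MRS = p_p/p_s = 5/6.
MRS depends only on p: (5/3)/p = 5/6 ⇒ p* = (5/3)/(5/6) = 2.
From the budget, 6·s = 130 − 5·2 = 120, so s* = 20.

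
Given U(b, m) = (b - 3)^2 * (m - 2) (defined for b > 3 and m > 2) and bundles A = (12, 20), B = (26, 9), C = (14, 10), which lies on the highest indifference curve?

Bundle B

Evaluate utility at each bundle:
U(A) = 1458.
U(B) = 3703.
U(C) = 968.
Highest utility is B, so B ≻ A ≻ C.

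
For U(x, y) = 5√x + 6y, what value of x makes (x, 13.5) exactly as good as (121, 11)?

U(121, 11) = 121.
Set U(x, 13.5) = 121 and solve.
With y = 13.5: 5√x = 121 − 6·13.5 = 40, so √x = 8 and x = 64.
Check: U(64, 13.5) = 121.

x = 64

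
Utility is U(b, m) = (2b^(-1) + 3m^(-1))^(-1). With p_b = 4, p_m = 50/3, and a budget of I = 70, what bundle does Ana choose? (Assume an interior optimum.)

For CES with ρ = -1, MRS = (2/3)·(m/b)^2.
Tangency: set MRS = p_b/p_m = 4/(50/3) = 6/25.
So (m/b)^2 = 9/25; taking the square root, m/b = 0.6, i.e. m = 0.6·b.
Substitute into the budget 4·b + (50/3)·m = 70: 14·b = 70, so b* = 5 and m* = 0.6·5 = 3.

b* = 5, m* = 3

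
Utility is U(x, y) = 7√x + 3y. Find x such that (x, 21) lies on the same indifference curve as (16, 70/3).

U(16, 70/3) = 98.
Set U(x, 21) = 98 and solve.
With y = 21: 7√x = 98 − 3·21 = 35, so √x = 5 and x = 25.
Check: U(25, 21) = 98.

x = 25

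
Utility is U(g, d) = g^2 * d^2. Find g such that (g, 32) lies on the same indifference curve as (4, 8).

g = 1

U(4, 8) = 1024.
Set U(g, 32) = 1024 and solve.
With d = 32: 32^2 = 1024, so g^2 = 1024/1024 = 1; taking the square root, g = 1.
Check: U(1, 32) = 1024.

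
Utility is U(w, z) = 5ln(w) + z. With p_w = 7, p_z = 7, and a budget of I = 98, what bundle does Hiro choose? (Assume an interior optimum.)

w* = 5, z* = 9

MU_w = 5/w, MU_z = 1.
MRS = 5/w ÷ 1.
Tangency: set MRS = p_w/p_z = 7/7 = 1.
MRS depends only on w: 5/w = 1 ⇒ w* = 5/1 = 5.
From the budget, 7·z = 98 − 7·5 = 63, so z* = 9.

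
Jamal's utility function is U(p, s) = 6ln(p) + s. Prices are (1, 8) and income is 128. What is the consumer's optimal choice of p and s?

MU_p = 6/p, MU_s = 1.
MRS = 6/p ÷ 1.
Tangency: set MRS = p_p/p_s = 1/8 = 0.125.
MRS depends only on p: 6/p = 0.125 ⇒ p* = 6/0.125 = 48.
From the budget, 8·s = 128 − 1·48 = 80, so s* = 10.

p* = 48, s* = 10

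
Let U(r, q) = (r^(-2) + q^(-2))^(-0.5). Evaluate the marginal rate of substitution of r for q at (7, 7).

MRS = 1

For CES with ρ = -2, MRS = (q/r)^3.
At (7, 7): MRS = 1.
The indifference curve has slope −1 at this bundle.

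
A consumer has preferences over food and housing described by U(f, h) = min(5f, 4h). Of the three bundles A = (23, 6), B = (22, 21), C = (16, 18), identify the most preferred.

Bundle B

Evaluate utility at each bundle:
U(A) = 24.
U(B) = 84.
U(C) = 72.
Highest utility is B, so B ≻ C ≻ A.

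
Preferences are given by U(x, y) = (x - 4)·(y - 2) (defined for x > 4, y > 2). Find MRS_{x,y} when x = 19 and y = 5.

MU_x = (y−2), MU_y = (x−4).
MRS = (y−2)/(x−4).
At (19, 5): MRS = 0.2.
That is, one extra unit of x is worth 0.2 units of y at the margin.

MRS = 0.2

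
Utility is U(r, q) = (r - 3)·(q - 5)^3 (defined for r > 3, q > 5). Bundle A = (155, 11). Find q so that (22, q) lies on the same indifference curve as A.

q = 17

U(155, 11) = 32832.
Set U(22, q) = 32832 and solve.
With r = 22: (22 − 3) = 19, so (q − 5)^3 = 32832/19 = 1728.
Taking the cube root (with q > 5): q − 5 = 12, so q = 17.
Check: U(22, 17) = 32832.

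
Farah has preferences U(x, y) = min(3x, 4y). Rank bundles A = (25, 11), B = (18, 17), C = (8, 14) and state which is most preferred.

Evaluate utility at each bundle:
U(A) = 44.
U(B) = 54.
U(C) = 24.
Highest utility is B, so B ≻ A ≻ C.

Bundle B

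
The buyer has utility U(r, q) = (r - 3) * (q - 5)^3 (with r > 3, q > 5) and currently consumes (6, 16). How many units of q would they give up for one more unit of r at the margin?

MRS = 11/9

MU_r = (q−5)^3, MU_q = 3·(r−3)·(q−5)^2.
MRS = (1/3)·(q−5)/(r−3).
At (6, 16): MRS = 11/9.
The indifference curve has slope −11/9 at this bundle.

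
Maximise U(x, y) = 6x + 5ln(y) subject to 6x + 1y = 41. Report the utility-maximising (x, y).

MU_x = 6, MU_y = 5/y.
MRS = 6 ÷ (5/y).
Tangency: set MRS = p_x/p_y = 6/1 = 6.
MRS depends only on y: 1.2·y = 6 ⇒ y* = 6/1.2 = 5.
From the budget, 6·x = 41 − 1·5 = 36, so x* = 6.

x* = 6, y* = 5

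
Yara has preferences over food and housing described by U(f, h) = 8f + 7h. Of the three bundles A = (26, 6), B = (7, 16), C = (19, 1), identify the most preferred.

Evaluate utility at each bundle:
U(A) = 250.
U(B) = 168.
U(C) = 159.
Highest utility is A, so A ≻ B ≻ C.

Bundle A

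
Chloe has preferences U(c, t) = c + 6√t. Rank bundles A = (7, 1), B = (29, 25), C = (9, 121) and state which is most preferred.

Evaluate utility at each bundle:
U(A) = 13.000.
U(B) = 59.000.
U(C) = 75.000.
Highest utility is C, so C ≻ B ≻ A.

Bundle C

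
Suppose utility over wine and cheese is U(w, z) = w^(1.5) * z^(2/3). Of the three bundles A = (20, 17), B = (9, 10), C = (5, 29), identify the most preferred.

Bundle A

Evaluate utility at each bundle:
U(A) = 591.350.
U(B) = 125.323.
U(C) = 105.533.
Highest utility is A, so A ≻ B ≻ C.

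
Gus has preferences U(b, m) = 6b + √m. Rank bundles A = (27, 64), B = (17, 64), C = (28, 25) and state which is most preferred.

Evaluate utility at each bundle:
U(A) = 170.000.
U(B) = 110.000.
U(C) = 173.000.
Highest utility is C, so C ≻ A ≻ B.

Bundle C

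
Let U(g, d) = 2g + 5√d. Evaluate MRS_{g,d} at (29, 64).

MU_g = 2, MU_d = 5/(2√d).
MRS = 2 ÷ (5/(2√d)).
At (29, 64): MRS = 6.4.
That is, one extra unit of g is worth 6.4 units of d at the margin.

MRS = 6.4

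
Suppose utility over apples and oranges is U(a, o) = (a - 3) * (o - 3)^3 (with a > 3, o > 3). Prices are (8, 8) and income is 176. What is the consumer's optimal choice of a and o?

MU_a = (o−3)^3, MU_o = 3·(a−3)·(o−3)^2.
MRS = (1/3)·(o−3)/(a−3).
Tangency: set MRS = p_a/p_o = 8/8 = 1.
So (1/3)·(o − 3)/(a − 3) = 1, i.e. (o − 3) = 3·(a − 3).
Rewrite the budget in excess-of-subsistence terms: 8·(a − 3) + 8·(o − 3) = 176 − 8·3 − 8·3 = 128.
Substituting, 32·(a − 3) = 128, so a − 3 = 4 and a* = 7.
Then o − 3 = 3·4 = 12, so o* = 15.

a* = 7, o* = 15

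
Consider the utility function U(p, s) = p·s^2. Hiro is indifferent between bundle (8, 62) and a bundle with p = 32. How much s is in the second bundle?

U(8, 62) = 30752.
Set U(32, s) = 30752 and solve.
With p = 32: s^2 = 30752/32 = 961; taking the square root, s = 31.
Check: U(32, 31) = 30752.

s = 31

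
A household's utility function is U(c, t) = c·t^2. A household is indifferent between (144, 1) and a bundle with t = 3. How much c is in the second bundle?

c = 16

U(144, 1) = 144.
Set U(c, 3) = 144 and solve.
With t = 3: 3^2 = 9, so c = 144/9 = 16.
Check: U(16, 3) = 144.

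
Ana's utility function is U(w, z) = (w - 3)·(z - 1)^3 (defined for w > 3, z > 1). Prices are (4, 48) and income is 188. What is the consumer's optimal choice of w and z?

w* = 11, z* = 3

MU_w = (z−1)^3, MU_z = 3·(w−3)·(z−1)^2.
MRS = (1/3)·(z−1)/(w−3).
Tangency: set MRS = p_w/p_z = 4/48 = 1/12.
So (1/3)·(z − 1)/(w − 3) = 1/12, i.e. (z − 1) = 0.25·(w − 3).
Rewrite the budget in excess-of-subsistence terms: 4·(w − 3) + 48·(z − 1) = 188 − 4·3 − 48·1 = 128.
Substituting, 16·(w − 3) = 128, so w − 3 = 8 and w* = 11.
Then z − 1 = 0.25·8 = 2, so z* = 3.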